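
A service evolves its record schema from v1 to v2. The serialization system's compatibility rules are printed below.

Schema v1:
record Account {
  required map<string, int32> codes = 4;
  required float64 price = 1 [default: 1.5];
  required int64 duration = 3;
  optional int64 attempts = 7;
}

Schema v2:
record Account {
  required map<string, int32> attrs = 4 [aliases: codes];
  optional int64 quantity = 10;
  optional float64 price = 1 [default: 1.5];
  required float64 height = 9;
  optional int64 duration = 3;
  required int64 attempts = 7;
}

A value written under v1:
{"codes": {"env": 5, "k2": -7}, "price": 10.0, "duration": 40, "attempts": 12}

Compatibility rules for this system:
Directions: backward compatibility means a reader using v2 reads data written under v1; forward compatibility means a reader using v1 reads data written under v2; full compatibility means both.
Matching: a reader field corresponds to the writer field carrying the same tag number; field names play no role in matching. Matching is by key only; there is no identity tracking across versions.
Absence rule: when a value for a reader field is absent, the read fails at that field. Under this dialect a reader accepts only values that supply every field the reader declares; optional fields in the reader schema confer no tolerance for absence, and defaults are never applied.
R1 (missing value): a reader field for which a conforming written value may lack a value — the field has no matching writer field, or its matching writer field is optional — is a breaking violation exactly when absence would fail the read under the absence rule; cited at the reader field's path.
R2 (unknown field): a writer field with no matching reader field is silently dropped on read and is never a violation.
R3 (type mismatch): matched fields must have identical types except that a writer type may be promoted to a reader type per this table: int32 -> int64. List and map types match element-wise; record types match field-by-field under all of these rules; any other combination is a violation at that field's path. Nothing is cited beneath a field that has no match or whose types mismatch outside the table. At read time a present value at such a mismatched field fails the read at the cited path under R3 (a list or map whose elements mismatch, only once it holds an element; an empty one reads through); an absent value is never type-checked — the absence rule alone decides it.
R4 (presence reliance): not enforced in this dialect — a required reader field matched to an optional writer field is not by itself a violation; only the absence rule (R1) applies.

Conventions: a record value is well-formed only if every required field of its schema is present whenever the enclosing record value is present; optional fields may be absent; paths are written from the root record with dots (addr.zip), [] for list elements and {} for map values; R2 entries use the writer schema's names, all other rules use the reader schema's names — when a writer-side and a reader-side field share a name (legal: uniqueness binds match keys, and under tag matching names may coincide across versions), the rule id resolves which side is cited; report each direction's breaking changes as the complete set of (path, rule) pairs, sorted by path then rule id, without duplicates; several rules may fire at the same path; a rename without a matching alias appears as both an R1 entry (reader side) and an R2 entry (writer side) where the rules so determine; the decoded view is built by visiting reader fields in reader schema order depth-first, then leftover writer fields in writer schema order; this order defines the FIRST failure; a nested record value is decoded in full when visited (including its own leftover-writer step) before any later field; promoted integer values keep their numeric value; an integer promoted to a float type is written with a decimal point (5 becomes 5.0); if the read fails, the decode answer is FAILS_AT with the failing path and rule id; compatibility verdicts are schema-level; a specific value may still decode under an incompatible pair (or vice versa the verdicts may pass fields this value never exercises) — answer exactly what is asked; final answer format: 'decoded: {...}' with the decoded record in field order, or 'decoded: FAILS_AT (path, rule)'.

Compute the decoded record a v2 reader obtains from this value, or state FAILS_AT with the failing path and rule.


the writer's type comes first in each Account pair
migrating the Account value to v2:
  attrs := {"env": 5, "k2": -7} (from writer codes)
  read fails at quantity under R1 (no fill)
  => FAILS_AT (quantity, R1)
ruling out the remaining Account differences:
  field attempts in record Account: optional changed to required -> changes Account's schema-level verdicts only — the decode of this value is the same
  field price in record Account: required changed to optional -> changes Account's schema-level verdicts only — the decode of this value is the same
  field duration in record Account: required changed to optional -> changes Account's schema-level verdicts only — the decode of this value is the same
  renamed field codes to attrs in record Account (alias codes declared on the renamed field) -> triggers nothing under the printed rules; the Account answer is the same either way
  added field height to record Account: required float64, tag 9 (in v2 it sits immediately before duration) -> changes Account's schema-level verdicts only — the decode of this value is the same

decoded: FAILS_AT (quantity, R1)


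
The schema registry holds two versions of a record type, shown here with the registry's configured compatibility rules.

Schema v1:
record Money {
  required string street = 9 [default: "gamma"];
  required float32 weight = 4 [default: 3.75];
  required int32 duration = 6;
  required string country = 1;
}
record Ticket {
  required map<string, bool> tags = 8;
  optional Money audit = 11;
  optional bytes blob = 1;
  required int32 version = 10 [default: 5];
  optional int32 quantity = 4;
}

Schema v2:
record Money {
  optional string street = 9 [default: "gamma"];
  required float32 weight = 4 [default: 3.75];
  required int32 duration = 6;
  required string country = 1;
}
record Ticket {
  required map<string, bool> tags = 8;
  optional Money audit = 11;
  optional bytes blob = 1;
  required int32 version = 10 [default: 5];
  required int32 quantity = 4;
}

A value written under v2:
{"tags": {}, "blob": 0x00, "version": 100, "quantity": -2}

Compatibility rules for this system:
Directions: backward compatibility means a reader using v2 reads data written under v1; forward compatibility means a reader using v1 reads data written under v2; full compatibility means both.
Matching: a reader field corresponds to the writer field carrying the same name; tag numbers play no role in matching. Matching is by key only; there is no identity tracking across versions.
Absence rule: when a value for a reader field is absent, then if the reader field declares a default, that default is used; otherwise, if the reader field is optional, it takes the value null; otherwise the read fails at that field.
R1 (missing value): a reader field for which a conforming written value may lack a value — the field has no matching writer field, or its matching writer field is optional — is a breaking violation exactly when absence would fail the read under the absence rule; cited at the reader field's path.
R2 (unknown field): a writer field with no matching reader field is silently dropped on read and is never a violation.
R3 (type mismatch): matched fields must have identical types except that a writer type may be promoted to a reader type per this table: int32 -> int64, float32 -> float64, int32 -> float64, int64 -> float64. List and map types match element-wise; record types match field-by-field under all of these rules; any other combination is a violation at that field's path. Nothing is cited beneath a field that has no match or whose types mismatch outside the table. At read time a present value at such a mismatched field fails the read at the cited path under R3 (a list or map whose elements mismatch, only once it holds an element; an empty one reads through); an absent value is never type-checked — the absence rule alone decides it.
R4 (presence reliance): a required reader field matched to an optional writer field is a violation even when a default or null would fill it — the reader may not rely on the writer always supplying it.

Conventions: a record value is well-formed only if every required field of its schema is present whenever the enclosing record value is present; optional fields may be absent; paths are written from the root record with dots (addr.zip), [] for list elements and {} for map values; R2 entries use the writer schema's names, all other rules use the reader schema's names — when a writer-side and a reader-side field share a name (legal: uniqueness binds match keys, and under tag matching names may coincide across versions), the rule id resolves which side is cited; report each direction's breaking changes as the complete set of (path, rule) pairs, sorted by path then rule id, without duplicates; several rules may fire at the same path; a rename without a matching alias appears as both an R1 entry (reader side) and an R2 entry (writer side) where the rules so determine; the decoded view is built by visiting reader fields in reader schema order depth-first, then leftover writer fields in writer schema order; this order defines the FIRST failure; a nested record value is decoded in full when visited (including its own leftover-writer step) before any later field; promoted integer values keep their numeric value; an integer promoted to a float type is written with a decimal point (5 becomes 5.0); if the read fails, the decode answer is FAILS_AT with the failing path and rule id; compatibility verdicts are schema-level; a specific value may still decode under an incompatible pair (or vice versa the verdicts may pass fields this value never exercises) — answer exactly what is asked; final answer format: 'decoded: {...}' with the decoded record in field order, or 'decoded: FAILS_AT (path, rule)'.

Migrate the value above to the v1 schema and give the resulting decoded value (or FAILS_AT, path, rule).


arrows below run writer -> reader for Ticket
migrating the Ticket value to v1:
  tags := {}
  audit := null (not supplied -> null)
  blob := 0x00
  version := 100
  quantity := -2
  => decoded: {"tags": {}, "audit": null, "blob": 0x00, "version": 100, "quantity": -2}
checking off the Ticket differences that do not matter here:
  field street in record Money: required changed to optional -> a verdict-level change on Ticket — the shown value reads the same
  field quantity in record Ticket: optional changed to required -> a verdict-level change on Ticket — the shown value reads the same

decoded: {"tags": {}, "audit": null, "blob": 0x00, "version": 100, "quantity": -2}


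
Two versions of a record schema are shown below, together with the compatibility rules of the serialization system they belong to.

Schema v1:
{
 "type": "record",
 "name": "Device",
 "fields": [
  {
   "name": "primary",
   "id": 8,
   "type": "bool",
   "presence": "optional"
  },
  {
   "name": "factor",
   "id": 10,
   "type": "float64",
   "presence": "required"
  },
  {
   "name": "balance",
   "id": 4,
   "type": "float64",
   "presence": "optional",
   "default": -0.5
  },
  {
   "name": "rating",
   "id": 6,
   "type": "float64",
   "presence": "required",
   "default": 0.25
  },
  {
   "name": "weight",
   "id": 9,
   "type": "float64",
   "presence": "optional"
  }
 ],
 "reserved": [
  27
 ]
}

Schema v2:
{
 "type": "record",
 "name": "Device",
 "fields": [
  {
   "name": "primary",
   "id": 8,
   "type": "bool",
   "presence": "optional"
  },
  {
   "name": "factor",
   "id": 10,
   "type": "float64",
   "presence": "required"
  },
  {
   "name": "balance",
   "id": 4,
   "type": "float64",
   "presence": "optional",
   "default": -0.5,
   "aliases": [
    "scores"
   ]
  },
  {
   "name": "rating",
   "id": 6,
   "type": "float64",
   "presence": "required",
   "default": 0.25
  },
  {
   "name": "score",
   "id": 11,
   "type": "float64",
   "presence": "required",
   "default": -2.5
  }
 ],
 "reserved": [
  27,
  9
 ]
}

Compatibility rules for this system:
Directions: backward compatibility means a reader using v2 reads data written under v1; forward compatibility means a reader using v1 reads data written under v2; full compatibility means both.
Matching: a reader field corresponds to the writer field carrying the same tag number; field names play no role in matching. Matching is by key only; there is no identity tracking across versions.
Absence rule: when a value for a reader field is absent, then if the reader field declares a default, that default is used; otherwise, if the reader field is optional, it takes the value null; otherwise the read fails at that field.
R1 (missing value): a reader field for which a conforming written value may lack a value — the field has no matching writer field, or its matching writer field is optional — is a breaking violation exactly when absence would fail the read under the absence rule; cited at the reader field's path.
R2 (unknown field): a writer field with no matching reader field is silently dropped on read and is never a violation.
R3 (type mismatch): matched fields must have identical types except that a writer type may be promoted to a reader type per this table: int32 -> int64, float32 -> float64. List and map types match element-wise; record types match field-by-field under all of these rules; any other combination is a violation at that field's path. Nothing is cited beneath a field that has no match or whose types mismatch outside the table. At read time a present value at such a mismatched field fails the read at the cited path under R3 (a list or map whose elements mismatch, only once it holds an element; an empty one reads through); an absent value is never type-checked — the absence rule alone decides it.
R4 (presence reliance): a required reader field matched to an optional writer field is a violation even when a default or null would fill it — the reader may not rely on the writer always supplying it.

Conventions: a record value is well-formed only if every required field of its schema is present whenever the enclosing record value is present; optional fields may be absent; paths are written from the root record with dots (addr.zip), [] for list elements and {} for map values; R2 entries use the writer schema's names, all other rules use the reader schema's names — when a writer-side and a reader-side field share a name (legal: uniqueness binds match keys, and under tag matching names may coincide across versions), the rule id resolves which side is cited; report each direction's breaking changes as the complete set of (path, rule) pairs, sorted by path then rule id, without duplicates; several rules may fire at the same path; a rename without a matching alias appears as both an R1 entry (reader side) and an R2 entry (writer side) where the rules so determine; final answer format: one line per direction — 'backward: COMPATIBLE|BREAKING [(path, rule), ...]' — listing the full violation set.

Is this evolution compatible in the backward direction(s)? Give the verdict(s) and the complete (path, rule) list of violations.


arrows below run writer -> reader for Device
backward for Device (reader v2, writer v1):
  writer optional, bool -> bool: reader primary maps from writer primary
  writer required, float64 -> float64: reader factor maps from writer factor
  writer optional, float64 -> float64: reader balance maps from writer balance
  writer required, float64 -> float64: reader rating maps from writer rating
  score: no writer-side match
  writer field weight has no reader counterpart
  => backward: COMPATIBLE
the other Device changes do not affect what is asked:
  added field score to record Device: required float64, tag 11, default -2.5 (in v2 it sits last) -> triggers nothing under Device's printed rules — same verdict
  removed field weight from record Device (its key 9 joins the reserved list) -> triggers nothing under Device's printed rules — same verdict

backward: COMPATIBLE []


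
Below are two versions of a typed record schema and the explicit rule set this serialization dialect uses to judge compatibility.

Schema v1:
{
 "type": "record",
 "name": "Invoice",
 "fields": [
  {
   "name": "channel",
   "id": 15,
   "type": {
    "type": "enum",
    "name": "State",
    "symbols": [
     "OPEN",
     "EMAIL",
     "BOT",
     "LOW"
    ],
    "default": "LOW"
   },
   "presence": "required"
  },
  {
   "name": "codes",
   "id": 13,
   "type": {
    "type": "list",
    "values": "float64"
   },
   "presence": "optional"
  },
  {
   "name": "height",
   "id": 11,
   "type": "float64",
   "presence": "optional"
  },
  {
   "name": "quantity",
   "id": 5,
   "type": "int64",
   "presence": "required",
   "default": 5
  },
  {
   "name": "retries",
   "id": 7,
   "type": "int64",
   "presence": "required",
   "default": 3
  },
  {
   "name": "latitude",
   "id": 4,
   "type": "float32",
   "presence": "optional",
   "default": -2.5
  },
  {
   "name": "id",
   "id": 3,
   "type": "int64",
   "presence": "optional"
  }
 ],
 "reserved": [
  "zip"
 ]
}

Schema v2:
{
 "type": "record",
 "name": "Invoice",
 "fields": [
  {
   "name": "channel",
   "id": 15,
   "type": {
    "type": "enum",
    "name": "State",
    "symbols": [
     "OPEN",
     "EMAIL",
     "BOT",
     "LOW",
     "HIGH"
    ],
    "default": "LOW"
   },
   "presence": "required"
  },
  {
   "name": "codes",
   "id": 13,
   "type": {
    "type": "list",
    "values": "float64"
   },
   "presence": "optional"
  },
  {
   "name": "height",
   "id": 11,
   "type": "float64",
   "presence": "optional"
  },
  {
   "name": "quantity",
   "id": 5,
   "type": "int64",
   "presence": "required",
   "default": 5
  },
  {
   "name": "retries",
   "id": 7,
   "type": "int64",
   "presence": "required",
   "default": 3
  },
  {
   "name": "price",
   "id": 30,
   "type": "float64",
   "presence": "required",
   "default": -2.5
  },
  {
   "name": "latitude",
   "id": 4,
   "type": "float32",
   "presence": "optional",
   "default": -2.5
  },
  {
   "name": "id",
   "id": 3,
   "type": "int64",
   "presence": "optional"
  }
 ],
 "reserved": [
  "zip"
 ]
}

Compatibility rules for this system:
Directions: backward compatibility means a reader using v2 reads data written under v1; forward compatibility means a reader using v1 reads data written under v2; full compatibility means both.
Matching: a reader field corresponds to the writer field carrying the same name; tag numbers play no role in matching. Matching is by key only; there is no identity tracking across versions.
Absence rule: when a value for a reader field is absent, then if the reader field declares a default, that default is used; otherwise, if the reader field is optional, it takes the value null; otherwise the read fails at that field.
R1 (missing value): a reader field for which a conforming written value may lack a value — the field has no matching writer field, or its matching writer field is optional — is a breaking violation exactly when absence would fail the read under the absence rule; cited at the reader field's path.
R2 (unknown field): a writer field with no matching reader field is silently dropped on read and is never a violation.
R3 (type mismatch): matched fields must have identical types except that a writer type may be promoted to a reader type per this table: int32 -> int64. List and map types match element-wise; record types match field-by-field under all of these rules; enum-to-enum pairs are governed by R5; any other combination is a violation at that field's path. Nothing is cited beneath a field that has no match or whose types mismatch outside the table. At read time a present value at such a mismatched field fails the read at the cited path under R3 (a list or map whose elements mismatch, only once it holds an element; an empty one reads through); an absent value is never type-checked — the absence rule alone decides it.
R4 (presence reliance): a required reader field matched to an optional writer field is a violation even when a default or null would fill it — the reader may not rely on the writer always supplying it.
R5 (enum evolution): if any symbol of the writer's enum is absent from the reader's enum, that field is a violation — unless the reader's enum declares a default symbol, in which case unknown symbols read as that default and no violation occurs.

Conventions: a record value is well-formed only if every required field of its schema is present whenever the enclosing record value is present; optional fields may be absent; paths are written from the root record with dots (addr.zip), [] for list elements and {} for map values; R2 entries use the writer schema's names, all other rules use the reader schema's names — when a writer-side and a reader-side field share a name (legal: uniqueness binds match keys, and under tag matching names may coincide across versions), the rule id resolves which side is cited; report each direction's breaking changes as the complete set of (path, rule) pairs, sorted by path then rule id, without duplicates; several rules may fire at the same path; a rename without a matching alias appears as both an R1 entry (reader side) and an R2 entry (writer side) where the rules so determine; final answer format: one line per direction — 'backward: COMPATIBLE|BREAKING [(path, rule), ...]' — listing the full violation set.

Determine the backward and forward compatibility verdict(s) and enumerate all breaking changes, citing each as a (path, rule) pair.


backward: COMPATIBLE []; forward: COMPATIBLE []

each type pair in Invoice: writer, then reader
backward analysis of Invoice with v2 as reader and v1 as writer:
  writer required, State -> State: reader channel maps from writer channel
  writer optional, list<float64> -> list<float64>: reader codes maps from writer codes
  writer optional, float64 -> float64: reader height maps from writer height
  writer required, int64 -> int64: reader quantity maps from writer quantity
  writer required, int64 -> int64: reader retries maps from writer retries
  price: no writer-side match
  writer optional, float32 -> float32: reader latitude maps from writer latitude
  writer optional, int64 -> int64: reader id maps from writer id
  => no violations; backward on Invoice: COMPATIBLE
forward analysis of Invoice with v1 as reader and v2 as writer:
  writer required, State -> State: reader channel maps from writer channel
  writer optional, list<float64> -> list<float64>: reader codes maps from writer codes
  writer optional, float64 -> float64: reader height maps from writer height
  writer required, int64 -> int64: reader quantity maps from writer quantity
  writer required, int64 -> int64: reader retries maps from writer retries
  writer optional, float32 -> float32: reader latitude maps from writer latitude
  writer optional, int64 -> int64: reader id maps from writer id
  price (writer side), unknown to reader
  => no violations; forward on Invoice: COMPATIBLE


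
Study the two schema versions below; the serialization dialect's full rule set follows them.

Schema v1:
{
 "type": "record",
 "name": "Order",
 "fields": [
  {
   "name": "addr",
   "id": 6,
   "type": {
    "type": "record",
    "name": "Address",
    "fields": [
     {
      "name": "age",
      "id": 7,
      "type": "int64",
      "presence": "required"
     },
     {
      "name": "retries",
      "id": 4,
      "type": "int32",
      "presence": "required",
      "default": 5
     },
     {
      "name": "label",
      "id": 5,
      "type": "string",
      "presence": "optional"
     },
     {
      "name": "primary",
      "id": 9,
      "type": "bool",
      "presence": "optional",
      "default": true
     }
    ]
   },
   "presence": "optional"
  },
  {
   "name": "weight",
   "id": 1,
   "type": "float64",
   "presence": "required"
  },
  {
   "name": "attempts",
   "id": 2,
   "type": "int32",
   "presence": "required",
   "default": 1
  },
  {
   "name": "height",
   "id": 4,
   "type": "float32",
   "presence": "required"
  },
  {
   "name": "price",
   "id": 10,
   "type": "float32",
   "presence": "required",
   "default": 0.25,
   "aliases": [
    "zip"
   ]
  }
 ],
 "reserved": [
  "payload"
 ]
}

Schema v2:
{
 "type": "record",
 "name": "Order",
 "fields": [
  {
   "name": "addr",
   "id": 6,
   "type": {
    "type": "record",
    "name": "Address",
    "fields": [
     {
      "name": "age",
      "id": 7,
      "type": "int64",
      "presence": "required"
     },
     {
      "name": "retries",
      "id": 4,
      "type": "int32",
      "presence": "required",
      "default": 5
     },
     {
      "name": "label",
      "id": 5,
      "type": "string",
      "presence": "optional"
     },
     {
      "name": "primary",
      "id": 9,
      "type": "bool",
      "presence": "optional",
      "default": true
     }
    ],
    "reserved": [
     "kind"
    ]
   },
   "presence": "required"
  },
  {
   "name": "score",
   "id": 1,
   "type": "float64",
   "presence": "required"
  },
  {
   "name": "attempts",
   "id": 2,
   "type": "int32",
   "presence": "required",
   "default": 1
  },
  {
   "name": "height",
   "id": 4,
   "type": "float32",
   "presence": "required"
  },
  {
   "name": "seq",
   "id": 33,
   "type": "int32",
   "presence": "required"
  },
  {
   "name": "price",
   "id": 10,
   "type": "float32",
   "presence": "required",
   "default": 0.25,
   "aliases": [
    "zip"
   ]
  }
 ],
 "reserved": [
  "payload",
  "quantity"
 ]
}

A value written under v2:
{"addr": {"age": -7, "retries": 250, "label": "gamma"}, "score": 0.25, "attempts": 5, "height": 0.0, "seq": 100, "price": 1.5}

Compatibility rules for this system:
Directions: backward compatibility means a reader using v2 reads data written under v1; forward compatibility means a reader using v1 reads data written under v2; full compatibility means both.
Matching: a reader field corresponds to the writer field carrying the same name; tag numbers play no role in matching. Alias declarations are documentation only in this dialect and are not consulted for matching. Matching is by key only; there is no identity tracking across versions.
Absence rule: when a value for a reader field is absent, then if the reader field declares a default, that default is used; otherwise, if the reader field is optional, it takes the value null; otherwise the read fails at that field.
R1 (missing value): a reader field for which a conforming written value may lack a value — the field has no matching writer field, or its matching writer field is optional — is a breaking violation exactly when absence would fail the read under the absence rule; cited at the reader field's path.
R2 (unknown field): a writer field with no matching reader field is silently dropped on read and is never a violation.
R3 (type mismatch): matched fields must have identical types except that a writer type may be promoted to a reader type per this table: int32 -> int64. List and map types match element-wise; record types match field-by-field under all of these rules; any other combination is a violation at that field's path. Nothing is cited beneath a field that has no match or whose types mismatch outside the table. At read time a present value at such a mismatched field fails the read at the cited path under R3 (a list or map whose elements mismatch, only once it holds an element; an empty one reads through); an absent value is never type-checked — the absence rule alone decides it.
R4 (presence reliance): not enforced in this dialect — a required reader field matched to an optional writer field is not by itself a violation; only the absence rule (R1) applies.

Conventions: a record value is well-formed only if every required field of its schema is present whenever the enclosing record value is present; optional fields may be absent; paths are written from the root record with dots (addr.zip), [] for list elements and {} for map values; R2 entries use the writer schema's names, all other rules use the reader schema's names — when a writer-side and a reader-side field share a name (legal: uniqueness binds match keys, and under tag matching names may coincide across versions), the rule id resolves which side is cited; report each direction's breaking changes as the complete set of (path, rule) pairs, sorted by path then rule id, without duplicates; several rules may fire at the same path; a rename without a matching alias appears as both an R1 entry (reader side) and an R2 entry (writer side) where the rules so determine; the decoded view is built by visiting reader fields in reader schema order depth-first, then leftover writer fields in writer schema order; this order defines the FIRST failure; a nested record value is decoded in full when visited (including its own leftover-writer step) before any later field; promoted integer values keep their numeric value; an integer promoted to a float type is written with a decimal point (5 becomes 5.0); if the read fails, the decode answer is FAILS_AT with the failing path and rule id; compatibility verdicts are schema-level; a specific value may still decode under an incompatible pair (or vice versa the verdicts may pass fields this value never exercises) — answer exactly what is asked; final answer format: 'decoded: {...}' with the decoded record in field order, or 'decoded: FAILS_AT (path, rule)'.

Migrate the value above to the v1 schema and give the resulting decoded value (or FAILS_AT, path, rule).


decoded: FAILS_AT (weight, R1)

arrows below run writer -> reader for Order
migrating the Order value to v1:
  addr.age := -7
  addr.retries := 250
  addr.label := "gamma"
  addr.primary := true (no value, default fills)
  read fails at weight under R1 (no fill)
  => FAILS_AT (weight, R1)
the other Order changes do not affect what is asked:
  added field seq to record Order: required int32, tag 33 (in v2 it sits immediately before price) -> changes Order's schema-level verdicts only — the decode of this value is the same
  field addr in record Order: optional changed to required -> changes Order's schema-level verdicts only — the decode of this value is the same


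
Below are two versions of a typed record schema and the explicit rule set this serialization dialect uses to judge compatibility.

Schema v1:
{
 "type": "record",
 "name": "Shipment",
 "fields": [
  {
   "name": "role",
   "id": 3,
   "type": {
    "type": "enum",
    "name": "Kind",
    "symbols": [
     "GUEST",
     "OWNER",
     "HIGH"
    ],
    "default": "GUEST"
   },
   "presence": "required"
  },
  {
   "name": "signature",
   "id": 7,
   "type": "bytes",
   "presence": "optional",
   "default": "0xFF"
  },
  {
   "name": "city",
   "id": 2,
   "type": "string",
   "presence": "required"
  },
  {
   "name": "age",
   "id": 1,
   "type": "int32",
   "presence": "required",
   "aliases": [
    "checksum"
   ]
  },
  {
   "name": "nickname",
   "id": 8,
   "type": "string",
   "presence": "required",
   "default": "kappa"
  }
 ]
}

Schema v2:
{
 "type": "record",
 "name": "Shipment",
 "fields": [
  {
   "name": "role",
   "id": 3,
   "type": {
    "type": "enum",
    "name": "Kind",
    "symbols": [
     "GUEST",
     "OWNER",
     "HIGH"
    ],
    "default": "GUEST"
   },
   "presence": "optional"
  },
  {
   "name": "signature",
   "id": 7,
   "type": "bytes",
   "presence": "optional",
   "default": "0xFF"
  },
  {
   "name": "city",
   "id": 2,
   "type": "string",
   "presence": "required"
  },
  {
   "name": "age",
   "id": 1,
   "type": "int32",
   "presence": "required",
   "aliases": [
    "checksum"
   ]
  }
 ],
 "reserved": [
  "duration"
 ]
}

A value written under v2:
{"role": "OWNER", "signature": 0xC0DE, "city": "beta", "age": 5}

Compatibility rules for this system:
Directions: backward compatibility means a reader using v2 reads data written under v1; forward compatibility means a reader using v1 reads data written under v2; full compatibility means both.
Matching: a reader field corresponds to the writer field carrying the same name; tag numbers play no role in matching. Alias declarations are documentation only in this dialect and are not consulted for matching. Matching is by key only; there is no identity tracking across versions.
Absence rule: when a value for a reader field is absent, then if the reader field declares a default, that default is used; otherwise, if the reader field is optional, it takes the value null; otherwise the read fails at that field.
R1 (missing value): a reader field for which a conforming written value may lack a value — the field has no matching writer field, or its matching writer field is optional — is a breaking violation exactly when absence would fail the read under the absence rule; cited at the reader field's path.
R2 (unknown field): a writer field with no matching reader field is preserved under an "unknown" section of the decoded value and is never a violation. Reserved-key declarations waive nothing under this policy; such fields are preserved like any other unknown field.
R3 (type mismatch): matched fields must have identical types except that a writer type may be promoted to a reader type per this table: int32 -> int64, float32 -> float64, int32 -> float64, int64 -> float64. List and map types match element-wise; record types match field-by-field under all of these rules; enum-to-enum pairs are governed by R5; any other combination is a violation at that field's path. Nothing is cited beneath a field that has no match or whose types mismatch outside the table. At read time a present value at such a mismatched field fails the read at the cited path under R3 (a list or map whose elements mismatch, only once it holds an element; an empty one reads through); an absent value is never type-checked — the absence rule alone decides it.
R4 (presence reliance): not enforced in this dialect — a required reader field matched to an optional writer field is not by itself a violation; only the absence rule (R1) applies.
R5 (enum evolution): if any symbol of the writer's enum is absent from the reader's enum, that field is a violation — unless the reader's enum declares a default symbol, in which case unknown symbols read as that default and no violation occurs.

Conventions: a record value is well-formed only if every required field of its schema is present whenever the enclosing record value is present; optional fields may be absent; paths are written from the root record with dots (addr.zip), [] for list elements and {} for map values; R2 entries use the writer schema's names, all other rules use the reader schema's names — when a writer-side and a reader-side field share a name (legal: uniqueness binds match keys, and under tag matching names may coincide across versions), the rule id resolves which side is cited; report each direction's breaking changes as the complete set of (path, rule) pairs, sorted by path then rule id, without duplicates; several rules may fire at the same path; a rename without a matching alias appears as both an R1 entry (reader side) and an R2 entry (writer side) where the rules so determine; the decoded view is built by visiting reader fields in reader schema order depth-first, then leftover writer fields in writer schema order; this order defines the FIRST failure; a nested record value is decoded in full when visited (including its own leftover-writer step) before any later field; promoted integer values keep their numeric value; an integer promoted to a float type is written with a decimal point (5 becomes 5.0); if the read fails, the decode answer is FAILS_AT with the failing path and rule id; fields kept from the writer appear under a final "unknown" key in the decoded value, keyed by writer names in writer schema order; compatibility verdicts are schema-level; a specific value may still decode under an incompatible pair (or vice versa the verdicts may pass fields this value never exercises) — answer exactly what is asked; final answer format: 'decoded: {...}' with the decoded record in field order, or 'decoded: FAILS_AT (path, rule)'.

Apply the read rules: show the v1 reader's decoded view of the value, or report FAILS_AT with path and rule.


decoded: {"role": "OWNER", "signature": 0xC0DE, "city": "beta", "age": 5, "nickname": "kappa"}

arrows below run writer -> reader for Shipment
decode (reader v1):
  role := "OWNER"
  signature := 0xC0DE
  city := "beta"
  age := 5
  nickname := "kappa" (no value, default fills)
  => decoded: {"role": "OWNER", "signature": 0xC0DE, "city": "beta", "age": 5, "nickname": "kappa"}
diffs on Shipment not affecting the asked answer:
  removed field nickname from record Shipment -> inert under this dialect — no rule fires on Shipment and the result does not move
  field role in record Shipment: required changed to optional -> changes Shipment's schema-level verdicts only — the decode of this value is the same


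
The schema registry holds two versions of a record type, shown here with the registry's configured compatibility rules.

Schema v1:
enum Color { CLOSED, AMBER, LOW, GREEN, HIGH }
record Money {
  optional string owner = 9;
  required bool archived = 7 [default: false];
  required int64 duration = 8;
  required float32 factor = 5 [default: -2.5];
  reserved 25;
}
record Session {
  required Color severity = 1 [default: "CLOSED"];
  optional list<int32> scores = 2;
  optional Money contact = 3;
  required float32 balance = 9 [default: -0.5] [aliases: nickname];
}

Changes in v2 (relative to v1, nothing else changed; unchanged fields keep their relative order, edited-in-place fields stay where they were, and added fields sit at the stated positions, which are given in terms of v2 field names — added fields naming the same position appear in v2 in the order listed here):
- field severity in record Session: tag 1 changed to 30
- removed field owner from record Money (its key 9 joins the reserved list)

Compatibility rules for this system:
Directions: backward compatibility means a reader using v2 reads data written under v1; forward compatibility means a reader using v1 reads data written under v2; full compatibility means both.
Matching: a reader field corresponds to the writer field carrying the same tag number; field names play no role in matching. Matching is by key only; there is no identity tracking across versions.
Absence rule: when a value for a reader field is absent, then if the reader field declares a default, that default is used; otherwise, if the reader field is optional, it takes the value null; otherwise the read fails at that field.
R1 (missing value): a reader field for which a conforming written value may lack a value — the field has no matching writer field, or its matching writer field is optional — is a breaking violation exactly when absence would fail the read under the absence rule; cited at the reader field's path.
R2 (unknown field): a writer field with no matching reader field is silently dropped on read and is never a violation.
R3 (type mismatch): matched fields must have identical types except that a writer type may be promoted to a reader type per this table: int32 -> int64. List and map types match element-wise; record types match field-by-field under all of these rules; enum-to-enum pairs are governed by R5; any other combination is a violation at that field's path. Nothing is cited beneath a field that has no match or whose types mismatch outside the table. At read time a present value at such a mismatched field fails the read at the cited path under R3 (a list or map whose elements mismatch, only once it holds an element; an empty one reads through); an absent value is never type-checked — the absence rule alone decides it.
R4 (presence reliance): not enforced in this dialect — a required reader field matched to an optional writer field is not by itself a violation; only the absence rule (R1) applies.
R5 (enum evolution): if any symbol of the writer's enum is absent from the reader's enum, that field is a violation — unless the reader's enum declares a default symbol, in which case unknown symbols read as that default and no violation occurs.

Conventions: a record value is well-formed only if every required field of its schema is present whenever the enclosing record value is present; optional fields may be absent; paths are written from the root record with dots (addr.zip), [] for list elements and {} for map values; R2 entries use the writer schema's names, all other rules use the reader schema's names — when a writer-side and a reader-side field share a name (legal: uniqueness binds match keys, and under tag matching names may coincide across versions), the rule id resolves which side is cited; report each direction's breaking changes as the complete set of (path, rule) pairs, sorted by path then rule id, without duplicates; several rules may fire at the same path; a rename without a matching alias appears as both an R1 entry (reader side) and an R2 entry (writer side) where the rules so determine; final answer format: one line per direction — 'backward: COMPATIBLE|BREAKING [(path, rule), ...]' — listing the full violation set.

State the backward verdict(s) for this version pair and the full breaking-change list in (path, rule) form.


each type pair in Session: writer, then reader
backward pass over Session, reader schema v2, writer schema v1:
  severity: no writer-side match
  list<int32> -> list<int32>, writer optional: scores aligns to scores
  Money -> Money, writer optional: contact aligns to contact
  float32 -> float32, writer required: balance aligns to balance
  writer field severity has no reader counterpart
  bool -> bool, writer required: contact.archived aligns to contact.archived
  int64 -> int64, writer required: contact.duration aligns to contact.duration
  float32 -> float32, writer required: contact.factor aligns to contact.factor
  writer field contact.owner has no reader counterpart
  => backward verdict for Session: COMPATIBLE, no violations
remaining Session differences; none change what is asked:
  field severity in record Session: tag 1 changed to 30 -> fires no rule on Session, leaving the asked answer as it is
  removed field owner from record Money (its key 9 joins the reserved list) -> fires no rule on Session, leaving the asked answer as it is

backward: COMPATIBLE []
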